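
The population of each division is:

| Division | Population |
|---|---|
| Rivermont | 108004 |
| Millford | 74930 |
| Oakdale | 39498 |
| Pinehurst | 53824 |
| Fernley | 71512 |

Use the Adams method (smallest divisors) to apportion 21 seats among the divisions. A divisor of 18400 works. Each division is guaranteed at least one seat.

Rivermont 6, Millford 5, Oakdale 3, Pinehurst 3, Fernley 4

With modified divisor 18400: modified quotas Rivermont 5.870, Millford 4.072, Oakdale 2.147, Pinehurst 2.925, Fernley 3.887.
Rounding up: Rivermont 6, Millford 5, Oakdale 3, Pinehurst 3, Fernley 4 (total 21).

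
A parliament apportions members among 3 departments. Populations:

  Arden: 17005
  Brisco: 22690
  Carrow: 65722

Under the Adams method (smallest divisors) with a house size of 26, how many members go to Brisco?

Standard divisor 105417/26 ≈ 4054.5; standard quotas: Arden 4.194, Brisco 5.596, Carrow 16.210.
Rounding up gives 5, 6, 17 = 28 seats, so the divisor must be adjusted.
With modified divisor 4300: modified quotas Arden 3.955, Brisco 5.277, Carrow 15.284.
Rounding up: Arden 4, Brisco 6, Carrow 16 (total 26).
Brisco receives 6.

6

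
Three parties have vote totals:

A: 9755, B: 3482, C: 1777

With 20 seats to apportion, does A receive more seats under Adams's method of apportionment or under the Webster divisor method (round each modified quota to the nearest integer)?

Webster

Adams: A 12, B 5, C 3.
Webster: A 13, B 5, C 2.
A gets 12 under Adams and 13 under Webster.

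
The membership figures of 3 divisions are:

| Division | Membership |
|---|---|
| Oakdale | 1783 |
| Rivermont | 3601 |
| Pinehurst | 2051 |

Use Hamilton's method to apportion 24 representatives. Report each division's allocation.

Oakdale 6, Rivermont 12, Pinehurst 6

Total 7435; standard divisor 7435/24 ≈ 309.792.
Standard quotas: Oakdale 5.755, Rivermont 11.624, Pinehurst 6.621.
Lower quotas: Oakdale 5, Rivermont 11, Pinehurst 6 (sum 22, leaving 2 seats).
Remainders in descending order: Oakdale 0.755, Rivermont 0.624, Pinehurst 0.621.
The surplus seats go to Oakdale, Rivermont.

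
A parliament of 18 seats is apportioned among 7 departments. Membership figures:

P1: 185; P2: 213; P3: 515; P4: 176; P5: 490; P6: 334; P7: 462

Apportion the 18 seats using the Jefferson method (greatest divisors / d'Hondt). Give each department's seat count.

P1: 1; P2: 1; P3: 4; P4: 1; P5: 4; P6: 3; P7: 4

Standard divisor 2375/18 ≈ 131.944; standard quotas: P1 1.402, P2 1.614, P3 3.903, P4 1.334, P5 3.714, P6 2.531, P7 3.501.
Rounding down gives 1, 1, 3, 1, 3, 2, 3 = 14 seats, so the divisor must be adjusted.
With modified divisor 110: modified quotas P1 1.682, P2 1.936, P3 4.682, P4 1.600, P5 4.455, P6 3.036, P7 4.200.
Rounding down: P1 1, P2 1, P3 4, P4 1, P5 4, P6 3, P7 4 (total 18).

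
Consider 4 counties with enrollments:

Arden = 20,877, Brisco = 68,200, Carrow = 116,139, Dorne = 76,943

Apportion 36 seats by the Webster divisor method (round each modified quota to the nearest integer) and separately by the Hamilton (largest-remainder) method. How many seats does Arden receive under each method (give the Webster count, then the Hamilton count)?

Webster: Arden 3, Brisco 9, Carrow 14, Dorne 10.
Hamilton: Arden 2, Brisco 9, Carrow 15, Dorne 10.
Arden gets 3 under Webster and 2 under Hamilton.

3 and 2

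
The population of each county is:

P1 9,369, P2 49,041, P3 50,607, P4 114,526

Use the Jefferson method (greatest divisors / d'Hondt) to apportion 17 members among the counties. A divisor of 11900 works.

P1 0, P2 4, P3 4, P4 9

With modified divisor 11900: modified quotas P1 0.787, P2 4.121, P3 4.253, P4 9.624.
Rounding down: P1 0, P2 4, P3 4, P4 9 (total 17).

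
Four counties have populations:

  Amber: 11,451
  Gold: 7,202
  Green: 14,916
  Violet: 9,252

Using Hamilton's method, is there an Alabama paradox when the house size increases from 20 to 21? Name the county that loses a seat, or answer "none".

Gold

At 20 seats: Amber 5, Gold 4, Green 7, Violet 4.
At 21 seats: Amber 6, Gold 3, Green 7, Violet 5.
Gold drops from 4 to 3.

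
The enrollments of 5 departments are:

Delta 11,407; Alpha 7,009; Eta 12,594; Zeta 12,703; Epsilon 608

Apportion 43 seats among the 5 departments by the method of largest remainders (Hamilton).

Standard divisor: 44321 ÷ 43 ≈ 1030.721.
Standard quotas: Delta 11.0670, Alpha 6.8001, Eta 12.2186, Zeta 12.3244, Epsilon 0.5899.
Lower quotas: Delta 11, Alpha 6, Eta 12, Zeta 12, Epsilon 0 (sum 41, leaving 2 seats).
Remainders in descending order: Alpha 0.8001, Epsilon 0.5899, Zeta 0.3244, Eta 0.2186, Delta 0.0670.
The surplus seats go to Alpha, Epsilon.

Delta 11; Alpha 7; Eta 12; Zeta 12; Epsilon 1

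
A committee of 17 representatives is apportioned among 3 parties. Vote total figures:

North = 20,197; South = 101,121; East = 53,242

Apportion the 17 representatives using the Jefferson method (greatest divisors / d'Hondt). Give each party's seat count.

Standard divisor 174560/17 ≈ 10268.235; standard quotas: North 1.967, South 9.848, East 5.185.
Rounding down gives 1, 9, 5 = 15 seats, so the divisor must be adjusted.
With modified divisor 9600: modified quotas North 2.104, South 10.533, East 5.546.
Rounding down: North 2, South 10, East 5 (total 17).

North: 2, South: 10, East: 5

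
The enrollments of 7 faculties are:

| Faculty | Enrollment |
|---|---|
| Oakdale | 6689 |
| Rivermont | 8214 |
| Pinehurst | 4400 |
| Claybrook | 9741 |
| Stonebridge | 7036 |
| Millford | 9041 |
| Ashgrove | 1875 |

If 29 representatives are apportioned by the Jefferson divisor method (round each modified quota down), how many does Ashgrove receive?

1

Standard divisor 46996/29 ≈ 1620.552; standard quotas: Oakdale 4.128, Rivermont 5.069, Pinehurst 2.715, Claybrook 6.011, Stonebridge 4.342, Millford 5.579, Ashgrove 1.157.
Rounding down gives 4, 5, 2, 6, 4, 5, 1 = 27 seats, so the divisor must be adjusted.
With modified divisor 1440: modified quotas Oakdale 4.645, Rivermont 5.704, Pinehurst 3.056, Claybrook 6.765, Stonebridge 4.886, Millford 6.278, Ashgrove 1.302.
Rounding down: Oakdale 4, Rivermont 5, Pinehurst 3, Claybrook 6, Stonebridge 4, Millford 6, Ashgrove 1 (total 29).
Ashgrove receives 1.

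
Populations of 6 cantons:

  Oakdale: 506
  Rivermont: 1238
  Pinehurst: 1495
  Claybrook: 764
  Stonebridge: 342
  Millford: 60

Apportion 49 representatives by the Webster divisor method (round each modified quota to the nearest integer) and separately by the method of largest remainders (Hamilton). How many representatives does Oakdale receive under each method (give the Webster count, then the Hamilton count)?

6 and 5

Webster: Oakdale 6, Rivermont 14, Pinehurst 16, Claybrook 8, Stonebridge 4, Millford 1.
Hamilton: Oakdale 5, Rivermont 14, Pinehurst 17, Claybrook 8, Stonebridge 4, Millford 1.
Oakdale gets 6 under Webster and 5 under Hamilton.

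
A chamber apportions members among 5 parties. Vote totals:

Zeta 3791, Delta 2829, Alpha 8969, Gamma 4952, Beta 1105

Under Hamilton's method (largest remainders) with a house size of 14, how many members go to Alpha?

6

Standard divisor: 21646 ÷ 14 ≈ 1546.143.
Standard quotas: Zeta 2.4519, Delta 1.8297, Alpha 5.8009, Gamma 3.2028, Beta 0.7147.
Lower quotas: Zeta 2, Delta 1, Alpha 5, Gamma 3, Beta 0 (sum 11, leaving 3 seats).
Remainders in descending order: Delta 0.8297, Alpha 0.8009, Beta 0.7147, Zeta 0.4519, Gamma 0.2028.
The surplus seats go to Delta, Alpha, Beta.
Alpha receives 6.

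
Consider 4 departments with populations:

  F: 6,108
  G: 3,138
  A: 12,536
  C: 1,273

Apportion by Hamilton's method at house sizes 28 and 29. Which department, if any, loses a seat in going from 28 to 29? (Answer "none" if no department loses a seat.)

C

At 28 seats: F 7, G 4, A 15, C 2.
At 29 seats: F 8, G 4, A 16, C 1.
C drops from 2 to 1.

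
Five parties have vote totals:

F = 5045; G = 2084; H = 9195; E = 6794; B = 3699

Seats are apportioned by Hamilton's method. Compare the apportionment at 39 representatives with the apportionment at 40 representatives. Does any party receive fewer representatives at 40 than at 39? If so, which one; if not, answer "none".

B

At 39 seats: F 7, G 3, H 13, E 10, B 6.
At 40 seats: F 8, G 3, H 14, E 10, B 5.
B drops from 6 to 5.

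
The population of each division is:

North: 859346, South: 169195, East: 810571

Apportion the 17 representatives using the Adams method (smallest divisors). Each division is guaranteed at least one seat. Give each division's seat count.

North 8; South 2; East 7

Standard divisor 1839112/17 ≈ 108183.059; standard quotas: North 7.943, South 1.564, East 7.493.
Rounding up gives 8, 2, 8 = 18 seats, so the divisor must be adjusted.
With modified divisor 119300: modified quotas North 7.203, South 1.418, East 6.794.
Rounding up: North 8, South 2, East 7 (total 17).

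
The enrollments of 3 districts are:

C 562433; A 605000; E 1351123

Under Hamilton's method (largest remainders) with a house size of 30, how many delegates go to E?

16

Standard divisor: 2518556 ÷ 30 ≈ 83951.867.
Standard quotas: C 6.6995, A 7.2065, E 16.0940.
Lower quotas: C 6, A 7, E 16 (sum 29, leaving 1 seat).
Remainders in descending order: C 0.6995, A 0.2065, E 0.0940.
The surplus seat goes to C.
E receives 16.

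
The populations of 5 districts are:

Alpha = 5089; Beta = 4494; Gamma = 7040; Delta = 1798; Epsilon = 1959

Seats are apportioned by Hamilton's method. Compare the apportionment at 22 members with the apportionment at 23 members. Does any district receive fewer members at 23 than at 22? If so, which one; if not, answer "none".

At 22 seats: Alpha 5, Beta 5, Gamma 8, Delta 2, Epsilon 2.
At 23 seats: Alpha 6, Beta 5, Gamma 8, Delta 2, Epsilon 2.
No district's allocation decreased.

none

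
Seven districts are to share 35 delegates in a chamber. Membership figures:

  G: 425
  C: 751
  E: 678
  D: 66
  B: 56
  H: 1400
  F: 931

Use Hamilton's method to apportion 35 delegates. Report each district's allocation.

G: 3, C: 6, E: 6, D: 1, B: 0, H: 11, F: 8

Total 4307; standard divisor 4307/35 ≈ 123.057.
Standard quotas: G 3.454, C 6.103, E 5.510, D 0.536, B 0.455, H 11.377, F 7.566.
Lower quotas: G 3, C 6, E 5, D 0, B 0, H 11, F 7 (sum 32, leaving 3 seats).
Remainders in descending order: F 0.566, D 0.536, E 0.510, B 0.455, G 0.454, H 0.377, C 0.103.
The surplus seats go to F, D, E.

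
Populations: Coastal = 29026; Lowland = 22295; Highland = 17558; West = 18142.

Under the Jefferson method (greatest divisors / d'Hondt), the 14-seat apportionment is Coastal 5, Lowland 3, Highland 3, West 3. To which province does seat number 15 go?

Priority for the next seat is population ÷ (current seats + 1).
Priorities: Coastal 4837.667, Lowland 5573.750, Highland 4389.500, West 4535.500.
Highest priority: Lowland.

Lowland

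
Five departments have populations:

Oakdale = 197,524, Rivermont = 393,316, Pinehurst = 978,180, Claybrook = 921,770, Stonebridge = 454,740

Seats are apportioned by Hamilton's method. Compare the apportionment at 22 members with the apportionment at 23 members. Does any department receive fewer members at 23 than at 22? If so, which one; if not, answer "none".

At 22 seats: Oakdale 2, Rivermont 3, Pinehurst 7, Claybrook 7, Stonebridge 3.
At 23 seats: Oakdale 1, Rivermont 3, Pinehurst 8, Claybrook 7, Stonebridge 4.
Oakdale drops from 2 to 1.

Oakdale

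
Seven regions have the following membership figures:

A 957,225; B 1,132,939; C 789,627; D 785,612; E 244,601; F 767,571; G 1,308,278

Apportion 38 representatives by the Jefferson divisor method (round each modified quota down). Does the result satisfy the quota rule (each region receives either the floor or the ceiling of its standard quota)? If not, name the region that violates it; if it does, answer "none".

Standard quotas: A 6.077, B 7.192, C 5.013, D 4.987, E 1.553, F 4.873, G 8.305.
Jefferson allocation: A 6, B 7, C 5, D 5, E 1, F 5, G 9.
Every allocation lies between the lower and upper quota.

none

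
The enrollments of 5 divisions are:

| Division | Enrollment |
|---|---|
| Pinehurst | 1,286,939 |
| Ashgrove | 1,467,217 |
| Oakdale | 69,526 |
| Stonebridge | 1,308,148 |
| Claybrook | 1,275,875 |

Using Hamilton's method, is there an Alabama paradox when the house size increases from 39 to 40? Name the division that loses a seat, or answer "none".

Oakdale

At 39 seats: Pinehurst 9, Ashgrove 11, Oakdale 1, Stonebridge 9, Claybrook 9.
At 40 seats: Pinehurst 10, Ashgrove 11, Oakdale 0, Stonebridge 10, Claybrook 9.
Oakdale drops from 1 to 0.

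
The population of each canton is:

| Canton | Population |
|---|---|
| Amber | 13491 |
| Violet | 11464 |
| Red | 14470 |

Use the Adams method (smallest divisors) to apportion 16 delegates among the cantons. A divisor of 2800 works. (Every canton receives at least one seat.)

Amber: 5; Violet: 5; Red: 6

With modified divisor 2800: modified quotas Amber 4.818, Violet 4.094, Red 5.168.
Rounding up: Amber 5, Violet 5, Red 6 (total 16).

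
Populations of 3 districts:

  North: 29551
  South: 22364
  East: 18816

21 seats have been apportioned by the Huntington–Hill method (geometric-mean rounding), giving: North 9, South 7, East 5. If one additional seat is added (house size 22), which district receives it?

East

Priority for the next seat is population ÷ (√(s·(s+1))).
Priorities: North 3114.949, South 2988.515, East 3435.316.
Highest priority: East.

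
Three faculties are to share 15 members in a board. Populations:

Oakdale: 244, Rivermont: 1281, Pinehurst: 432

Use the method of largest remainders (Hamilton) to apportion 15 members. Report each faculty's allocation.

Oakdale=2, Rivermont=10, Pinehurst=3

The standard divisor is 1957/15 ≈ 130.467.
Standard quotas: Oakdale 1.870, Rivermont 9.819, Pinehurst 3.311.
Lower quotas: Oakdale 1, Rivermont 9, Pinehurst 3 (sum 13, leaving 2 seats).
Remainders in descending order: Oakdale 0.870, Rivermont 0.819, Pinehurst 0.311.
Largest remainders: Oakdale, Rivermont receive the extra seats.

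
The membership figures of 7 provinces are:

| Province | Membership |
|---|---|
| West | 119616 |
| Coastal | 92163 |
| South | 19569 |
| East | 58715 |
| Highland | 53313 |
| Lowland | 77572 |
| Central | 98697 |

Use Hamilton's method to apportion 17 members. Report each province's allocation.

The standard divisor is 519645/17 ≈ 30567.353.
Standard quotas: West 3.9132, Coastal 3.0151, South 0.6402, East 1.9208, Highland 1.7441, Lowland 2.5377, Central 3.2288.
Lower quotas: West 3, Coastal 3, South 0, East 1, Highland 1, Lowland 2, Central 3 (sum 13, leaving 4 seats).
Remainders in descending order: East 0.9208, West 0.9132, Highland 0.7441, South 0.6402, Lowland 0.5377, Central 0.2288, Coastal 0.0151.
The surplus seats go to East, West, Highland, South.

West 4; Coastal 3; South 1; East 2; Highland 2; Lowland 2; Central 3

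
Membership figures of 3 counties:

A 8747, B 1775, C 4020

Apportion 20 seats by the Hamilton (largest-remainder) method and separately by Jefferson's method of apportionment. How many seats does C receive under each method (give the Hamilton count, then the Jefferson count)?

Hamilton: A 12, B 2, C 6.
Jefferson: A 13, B 2, C 5.
C gets 6 under Hamilton and 5 under Jefferson.

6 and 5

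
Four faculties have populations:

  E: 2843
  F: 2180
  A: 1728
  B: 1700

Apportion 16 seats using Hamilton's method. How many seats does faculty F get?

4

Total 8451; standard divisor 8451/16 ≈ 528.188.
Standard quotas: E 5.383, F 4.127, A 3.272, B 3.219.
Lower quotas: E 5, F 4, A 3, B 3 (sum 15, leaving 1 seat).
Remainders in descending order: E 0.383, A 0.272, B 0.219, F 0.127.
Largest remainder: E receives the extra seat.
F receives 4.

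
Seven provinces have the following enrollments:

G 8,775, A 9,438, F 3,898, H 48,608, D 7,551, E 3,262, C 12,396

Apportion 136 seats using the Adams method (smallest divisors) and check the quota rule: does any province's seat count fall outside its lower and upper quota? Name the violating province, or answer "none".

Standard quotas: G 12.705, A 13.665, F 5.644, H 70.380, D 10.933, E 4.723, C 17.948.
Adams allocation: G 13, A 14, F 6, H 69, D 11, E 5, C 18.
H has quota 70.380 (lower 70, upper 71) but receives 69 — outside the quota interval.

H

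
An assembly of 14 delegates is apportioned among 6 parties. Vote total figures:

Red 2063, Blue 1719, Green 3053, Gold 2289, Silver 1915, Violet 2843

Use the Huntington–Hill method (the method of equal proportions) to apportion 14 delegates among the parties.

With divisor 1048: modified quotas Red 1.969, Blue 1.640, Green 2.913, Gold 2.184, Silver 1.827, Violet 2.713.
Geometric-mean thresholds: Red √(1·2)=1.414, Blue √(1·2)=1.414, Green √(2·3)=2.449, Gold √(2·3)=2.449, Silver √(1·2)=1.414, Violet √(2·3)=2.449.
Each quota rounded against its threshold gives Red 2, Blue 2, Green 3, Gold 2, Silver 2, Violet 3 (total 14).

Red 2, Blue 2, Green 3, Gold 2, Silver 2, Violet 3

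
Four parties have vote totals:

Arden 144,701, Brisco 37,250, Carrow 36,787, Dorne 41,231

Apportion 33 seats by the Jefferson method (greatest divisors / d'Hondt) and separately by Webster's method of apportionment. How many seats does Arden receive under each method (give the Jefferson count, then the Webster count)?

19 and 18

Jefferson: Arden 19, Brisco 5, Carrow 4, Dorne 5.
Webster: Arden 18, Brisco 5, Carrow 5, Dorne 5.
Arden gets 19 under Jefferson and 18 under Webster.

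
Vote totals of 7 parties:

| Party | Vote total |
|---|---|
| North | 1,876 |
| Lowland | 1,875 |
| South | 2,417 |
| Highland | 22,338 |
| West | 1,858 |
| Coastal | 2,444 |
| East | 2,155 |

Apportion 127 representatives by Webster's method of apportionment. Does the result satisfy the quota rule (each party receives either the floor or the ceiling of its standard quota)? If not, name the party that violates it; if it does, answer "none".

Standard quotas: North 6.814, Lowland 6.811, South 8.780, Highland 81.141, West 6.749, Coastal 8.878, East 7.828.
Webster allocation: North 7, Lowland 7, South 9, Highland 80, West 7, Coastal 9, East 8.
Highland has quota 81.141 (lower 81, upper 82) but receives 80 — outside the quota interval.

Highland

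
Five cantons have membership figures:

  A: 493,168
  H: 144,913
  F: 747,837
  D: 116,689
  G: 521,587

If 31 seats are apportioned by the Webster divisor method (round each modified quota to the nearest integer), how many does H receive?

Standard divisor 2024194/31 ≈ 65296.581; standard quotas: A 7.553, H 2.219, F 11.453, D 1.787, G 7.988.
Rounding to the nearest integer gives A 8, H 2, F 11, D 2, G 8 — total 31, matching the house size, so no adjustment is needed.
H receives 2.

2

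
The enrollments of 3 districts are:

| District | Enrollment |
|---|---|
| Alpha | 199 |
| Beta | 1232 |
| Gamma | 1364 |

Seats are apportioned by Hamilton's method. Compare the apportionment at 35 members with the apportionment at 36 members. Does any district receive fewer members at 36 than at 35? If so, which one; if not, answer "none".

At 35 seats: Alpha 3, Beta 15, Gamma 17.
At 36 seats: Alpha 2, Beta 16, Gamma 18.
Alpha drops from 3 to 2.

Alpha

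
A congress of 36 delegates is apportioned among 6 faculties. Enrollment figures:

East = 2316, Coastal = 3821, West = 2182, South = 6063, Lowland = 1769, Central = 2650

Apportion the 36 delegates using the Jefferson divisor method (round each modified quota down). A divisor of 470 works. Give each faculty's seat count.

East 4, Coastal 8, West 4, South 12, Lowland 3, Central 5

With modified divisor 470: modified quotas East 4.928, Coastal 8.130, West 4.643, South 12.900, Lowland 3.764, Central 5.638.
Rounding down: East 4, Coastal 8, West 4, South 12, Lowland 3, Central 5 (total 36).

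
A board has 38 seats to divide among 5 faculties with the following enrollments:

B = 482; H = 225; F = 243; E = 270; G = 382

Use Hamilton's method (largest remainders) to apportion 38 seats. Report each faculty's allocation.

B 12; H 5; F 6; E 6; G 9

Standard divisor: 1602 ÷ 38 ≈ 42.158.
Standard quotas: B 11.433, H 5.337, F 5.764, E 6.404, G 9.061.
Lower quotas: B 11, H 5, F 5, E 6, G 9 (sum 36, leaving 2 seats).
Remainders in descending order: F 0.764, B 0.433, E 0.404, H 0.337, G 0.061.
Largest remainders: F, B receive the extra seats.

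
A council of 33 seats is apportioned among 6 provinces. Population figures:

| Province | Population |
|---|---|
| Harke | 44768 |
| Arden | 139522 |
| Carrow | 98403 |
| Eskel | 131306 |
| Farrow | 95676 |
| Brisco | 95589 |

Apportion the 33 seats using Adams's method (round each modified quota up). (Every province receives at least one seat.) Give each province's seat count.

Standard divisor 605264/33 ≈ 18341.333; standard quotas: Harke 2.441, Arden 7.607, Carrow 5.365, Eskel 7.159, Farrow 5.216, Brisco 5.212.
Rounding up gives 3, 8, 6, 8, 6, 6 = 37 seats, so the divisor must be adjusted.
With modified divisor 19800: modified quotas Harke 2.261, Arden 7.047, Carrow 4.970, Eskel 6.632, Farrow 4.832, Brisco 4.828.
Rounding up: Harke 3, Arden 8, Carrow 5, Eskel 7, Farrow 5, Brisco 5 (total 33).

Harke 3, Arden 8, Carrow 5, Eskel 7, Farrow 5, Brisco 5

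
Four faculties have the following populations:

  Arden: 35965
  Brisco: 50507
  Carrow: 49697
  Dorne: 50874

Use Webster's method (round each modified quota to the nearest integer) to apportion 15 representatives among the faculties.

Arden 3, Brisco 4, Carrow 4, Dorne 4

Standard divisor 187043/15 ≈ 12469.533; standard quotas: Arden 2.884, Brisco 4.050, Carrow 3.985, Dorne 4.080.
Rounding to the nearest integer gives Arden 3, Brisco 4, Carrow 4, Dorne 4 — total 15, matching the house size, so no adjustment is needed.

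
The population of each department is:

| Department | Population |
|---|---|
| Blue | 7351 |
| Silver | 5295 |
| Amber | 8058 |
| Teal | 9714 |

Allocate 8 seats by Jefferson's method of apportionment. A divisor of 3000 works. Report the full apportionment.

Blue: 2, Silver: 1, Amber: 2, Teal: 3

With modified divisor 3000: modified quotas Blue 2.450, Silver 1.765, Amber 2.686, Teal 3.238.
Rounding down: Blue 2, Silver 1, Amber 2, Teal 3 (total 8).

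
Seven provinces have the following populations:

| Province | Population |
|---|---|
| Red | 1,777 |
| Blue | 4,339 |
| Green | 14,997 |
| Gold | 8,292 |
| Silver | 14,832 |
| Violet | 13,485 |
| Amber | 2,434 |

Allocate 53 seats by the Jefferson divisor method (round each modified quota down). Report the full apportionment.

Standard divisor 60156/53 ≈ 1135.019; standard quotas: Red 1.566, Blue 3.823, Green 13.213, Gold 7.306, Silver 13.068, Violet 11.881, Amber 2.144.
Rounding down gives 1, 3, 13, 7, 13, 11, 2 = 50 seats, so the divisor must be adjusted.
With modified divisor 1065: modified quotas Red 1.669, Blue 4.074, Green 14.082, Gold 7.786, Silver 13.927, Violet 12.662, Amber 2.285.
Rounding down: Red 1, Blue 4, Green 14, Gold 7, Silver 13, Violet 12, Amber 2 (total 53).

Red=1, Blue=4, Green=14, Gold=7, Silver=13, Violet=12, Amber=2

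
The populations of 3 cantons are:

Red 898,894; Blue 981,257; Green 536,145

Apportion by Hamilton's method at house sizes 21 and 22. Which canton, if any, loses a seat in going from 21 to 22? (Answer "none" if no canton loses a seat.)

none

At 21 seats: Red 8, Blue 8, Green 5.
At 22 seats: Red 8, Blue 9, Green 5.
No canton's allocation decreased.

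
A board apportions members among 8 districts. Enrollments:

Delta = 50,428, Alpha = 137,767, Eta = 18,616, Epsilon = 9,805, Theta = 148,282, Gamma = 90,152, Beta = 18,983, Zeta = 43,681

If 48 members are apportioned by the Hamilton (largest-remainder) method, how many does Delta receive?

4

The standard divisor is 517714/48 ≈ 10785.708.
Standard quotas: Delta 4.6754, Alpha 12.7731, Eta 1.7260, Epsilon 0.9091, Theta 13.7480, Gamma 8.3585, Beta 1.7600, Zeta 4.0499.
Lower quotas: Delta 4, Alpha 12, Eta 1, Epsilon 0, Theta 13, Gamma 8, Beta 1, Zeta 4 (sum 43, leaving 5 seats).
Remainders in descending order: Epsilon 0.9091, Alpha 0.7731, Beta 0.7600, Theta 0.7480, Eta 0.7260, Delta 0.6754, Gamma 0.3585, Zeta 0.0499.
Largest remainders: Epsilon, Alpha, Beta, Theta, Eta receive the extra seats.
Delta receives 4.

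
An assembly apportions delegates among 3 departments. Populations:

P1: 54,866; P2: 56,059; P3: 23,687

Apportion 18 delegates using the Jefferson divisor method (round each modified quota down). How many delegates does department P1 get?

7

Standard divisor 134612/18 ≈ 7478.444; standard quotas: P1 7.337, P2 7.496, P3 3.167.
Rounding down gives 7, 7, 3 = 17 seats, so the divisor must be adjusted.
With modified divisor 6900: modified quotas P1 7.952, P2 8.124, P3 3.433.
Rounding down: P1 7, P2 8, P3 3 (total 18).
P1 receives 7.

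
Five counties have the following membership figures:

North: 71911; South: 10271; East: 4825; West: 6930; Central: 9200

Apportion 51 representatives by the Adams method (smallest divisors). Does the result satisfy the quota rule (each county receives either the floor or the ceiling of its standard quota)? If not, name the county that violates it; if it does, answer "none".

Standard quotas: North 35.559, South 5.079, East 2.386, West 3.427, Central 4.549.
Adams allocation: North 34, South 5, East 3, West 4, Central 5.
North has quota 35.559 (lower 35, upper 36) but receives 34 — outside the quota interval.

North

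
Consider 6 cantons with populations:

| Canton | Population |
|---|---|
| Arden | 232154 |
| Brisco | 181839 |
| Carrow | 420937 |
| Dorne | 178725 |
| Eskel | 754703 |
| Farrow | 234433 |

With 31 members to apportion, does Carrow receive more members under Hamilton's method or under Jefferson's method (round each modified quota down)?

Jefferson

Hamilton: Arden 3, Brisco 3, Carrow 6, Dorne 3, Eskel 12, Farrow 4.
Jefferson: Arden 3, Brisco 3, Carrow 7, Dorne 3, Eskel 12, Farrow 3.
Carrow gets 6 under Hamilton and 7 under Jefferson.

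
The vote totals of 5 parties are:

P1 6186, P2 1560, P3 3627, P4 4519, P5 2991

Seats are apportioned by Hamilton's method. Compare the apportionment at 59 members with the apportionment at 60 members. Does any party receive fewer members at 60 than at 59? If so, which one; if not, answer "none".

P5

At 59 seats: P1 19, P2 5, P3 11, P4 14, P5 10.
At 60 seats: P1 20, P2 5, P3 12, P4 14, P5 9.
P5 drops from 10 to 9.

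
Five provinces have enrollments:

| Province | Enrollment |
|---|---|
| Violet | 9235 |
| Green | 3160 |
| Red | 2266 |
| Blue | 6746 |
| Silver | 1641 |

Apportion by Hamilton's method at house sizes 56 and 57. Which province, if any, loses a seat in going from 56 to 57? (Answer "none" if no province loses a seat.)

At 56 seats: Violet 22, Green 8, Red 6, Blue 16, Silver 4.
At 57 seats: Violet 23, Green 8, Red 5, Blue 17, Silver 4.
Red drops from 6 to 5.

Red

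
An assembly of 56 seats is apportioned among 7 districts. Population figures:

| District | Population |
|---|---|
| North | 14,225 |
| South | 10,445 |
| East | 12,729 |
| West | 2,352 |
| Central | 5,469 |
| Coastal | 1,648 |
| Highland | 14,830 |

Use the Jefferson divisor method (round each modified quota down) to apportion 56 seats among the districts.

North=13; South=9; East=12; West=2; Central=5; Coastal=1; Highland=14

Standard divisor 61698/56 ≈ 1101.75; standard quotas: North 12.911, South 9.480, East 11.553, West 2.135, Central 4.964, Coastal 1.496, Highland 13.460.
Rounding down gives 12, 9, 11, 2, 4, 1, 13 = 52 seats, so the divisor must be adjusted.
With modified divisor 1050: modified quotas North 13.548, South 9.948, East 12.123, West 2.240, Central 5.209, Coastal 1.570, Highland 14.124.
Rounding down: North 13, South 9, East 12, West 2, Central 5, Coastal 1, Highland 14 (total 56).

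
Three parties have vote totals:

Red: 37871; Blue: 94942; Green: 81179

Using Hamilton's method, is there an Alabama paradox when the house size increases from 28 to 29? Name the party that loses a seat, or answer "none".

none

At 28 seats: Red 5, Blue 12, Green 11.
At 29 seats: Red 5, Blue 13, Green 11.
No party's allocation decreased.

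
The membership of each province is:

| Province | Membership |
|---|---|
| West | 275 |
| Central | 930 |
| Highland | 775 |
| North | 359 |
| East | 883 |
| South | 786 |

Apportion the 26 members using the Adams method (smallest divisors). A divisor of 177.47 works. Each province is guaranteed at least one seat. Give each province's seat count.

West 2, Central 6, Highland 5, North 3, East 5, South 5

With modified divisor 177.47: modified quotas West 1.550, Central 5.240, Highland 4.367, North 2.023, East 4.975, South 4.429.
Rounding up: West 2, Central 6, Highland 5, North 3, East 5, South 5 (total 26).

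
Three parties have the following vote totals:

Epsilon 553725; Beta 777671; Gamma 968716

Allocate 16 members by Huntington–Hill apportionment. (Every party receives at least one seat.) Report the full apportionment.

With divisor 145729: modified quotas Epsilon 3.800, Beta 5.336, Gamma 6.647.
Geometric-mean thresholds: Epsilon √(3·4)=3.464, Beta √(5·6)=5.477, Gamma √(6·7)=6.481.
Each quota rounded against its threshold gives Epsilon 4, Beta 5, Gamma 7 (total 16).

Epsilon: 4, Beta: 5, Gamma: 7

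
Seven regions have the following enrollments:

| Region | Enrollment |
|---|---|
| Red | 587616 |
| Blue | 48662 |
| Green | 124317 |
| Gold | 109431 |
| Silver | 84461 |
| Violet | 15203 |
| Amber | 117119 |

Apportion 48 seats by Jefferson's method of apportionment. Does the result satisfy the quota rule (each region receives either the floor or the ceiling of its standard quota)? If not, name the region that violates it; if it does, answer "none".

Standard quotas: Red 25.953, Blue 2.149, Green 5.491, Gold 4.833, Silver 3.730, Violet 0.671, Amber 5.173.
Jefferson allocation: Red 27, Blue 2, Green 5, Gold 5, Silver 4, Violet 0, Amber 5.
Red has quota 25.953 (lower 25, upper 26) but receives 27 — outside the quota interval.

Red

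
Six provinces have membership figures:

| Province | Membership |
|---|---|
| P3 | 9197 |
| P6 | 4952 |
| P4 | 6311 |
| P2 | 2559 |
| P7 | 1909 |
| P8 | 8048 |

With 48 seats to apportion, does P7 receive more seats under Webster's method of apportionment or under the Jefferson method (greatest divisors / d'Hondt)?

Webster

Webster: P3 13, P6 7, P4 9, P2 4, P7 3, P8 12.
Jefferson: P3 14, P6 7, P4 9, P2 4, P7 2, P8 12.
P7 gets 3 under Webster and 2 under Jefferson.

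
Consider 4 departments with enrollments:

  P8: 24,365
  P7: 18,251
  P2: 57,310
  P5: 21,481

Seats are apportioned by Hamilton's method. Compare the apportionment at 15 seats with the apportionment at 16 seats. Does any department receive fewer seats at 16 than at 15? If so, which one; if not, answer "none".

none

At 15 seats: P8 3, P7 2, P2 7, P5 3.
At 16 seats: P8 3, P7 2, P2 8, P5 3.
No department's allocation decreased.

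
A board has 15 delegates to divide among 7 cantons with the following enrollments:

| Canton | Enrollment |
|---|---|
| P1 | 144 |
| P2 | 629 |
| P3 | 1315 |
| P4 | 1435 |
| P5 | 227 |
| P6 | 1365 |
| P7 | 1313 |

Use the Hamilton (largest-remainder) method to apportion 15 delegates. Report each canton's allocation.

P1: 0; P2: 2; P3: 3; P4: 3; P5: 1; P6: 3; P7: 3

The standard divisor is 6428/15 ≈ 428.533.
Standard quotas: P1 0.336, P2 1.468, P3 3.069, P4 3.349, P5 0.530, P6 3.185, P7 3.064.
Lower quotas: P1 0, P2 1, P3 3, P4 3, P5 0, P6 3, P7 3 (sum 13, leaving 2 seats).
Remainders in descending order: P5 0.530, P2 0.468, P4 0.349, P1 0.336, P6 0.185, P3 0.069, P7 0.064.
The surplus seats go to P5, P2.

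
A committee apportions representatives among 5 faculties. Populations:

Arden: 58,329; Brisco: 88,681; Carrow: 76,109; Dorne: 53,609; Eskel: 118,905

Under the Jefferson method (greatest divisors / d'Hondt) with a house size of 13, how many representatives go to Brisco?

Standard divisor 395633/13 ≈ 30433.308; standard quotas: Arden 1.917, Brisco 2.914, Carrow 2.501, Dorne 1.762, Eskel 3.907.
Rounding down gives 1, 2, 2, 1, 3 = 9 seats, so the divisor must be adjusted.
With modified divisor 26100: modified quotas Arden 2.235, Brisco 3.398, Carrow 2.916, Dorne 2.054, Eskel 4.556.
Rounding down: Arden 2, Brisco 3, Carrow 2, Dorne 2, Eskel 4 (total 13).
Brisco receives 3.

3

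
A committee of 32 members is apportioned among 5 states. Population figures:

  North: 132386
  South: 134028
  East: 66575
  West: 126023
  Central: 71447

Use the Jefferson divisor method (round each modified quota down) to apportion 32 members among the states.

Standard divisor 530459/32 ≈ 16576.844; standard quotas: North 7.986, South 8.085, East 4.016, West 7.602, Central 4.310.
Rounding down gives 7, 8, 4, 7, 4 = 30 seats, so the divisor must be adjusted.
With modified divisor 15300: modified quotas North 8.653, South 8.760, East 4.351, West 8.237, Central 4.670.
Rounding down: North 8, South 8, East 4, West 8, Central 4 (total 32).

North=8, South=8, East=4, West=8, Central=4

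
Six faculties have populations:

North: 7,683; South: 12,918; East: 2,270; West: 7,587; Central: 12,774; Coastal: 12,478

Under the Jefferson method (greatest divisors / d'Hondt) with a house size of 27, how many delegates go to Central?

Standard divisor 55710/27 ≈ 2063.333; standard quotas: North 3.724, South 6.261, East 1.100, West 3.677, Central 6.191, Coastal 6.047.
Rounding down gives 3, 6, 1, 3, 6, 6 = 25 seats, so the divisor must be adjusted.
With modified divisor 1870: modified quotas North 4.109, South 6.908, East 1.214, West 4.057, Central 6.831, Coastal 6.673.
Rounding down: North 4, South 6, East 1, West 4, Central 6, Coastal 6 (total 27).
Central receives 6.

6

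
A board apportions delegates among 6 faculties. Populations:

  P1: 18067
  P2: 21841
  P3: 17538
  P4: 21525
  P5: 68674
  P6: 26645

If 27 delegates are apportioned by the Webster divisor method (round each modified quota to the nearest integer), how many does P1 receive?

3

Standard divisor 174290/27 ≈ 6455.185; standard quotas: P1 2.799, P2 3.383, P3 2.717, P4 3.335, P5 10.639, P6 4.128.
Rounding to the nearest integer gives P1 3, P2 3, P3 3, P4 3, P5 11, P6 4 — total 27, matching the house size, so no adjustment is needed.
P1 receives 3.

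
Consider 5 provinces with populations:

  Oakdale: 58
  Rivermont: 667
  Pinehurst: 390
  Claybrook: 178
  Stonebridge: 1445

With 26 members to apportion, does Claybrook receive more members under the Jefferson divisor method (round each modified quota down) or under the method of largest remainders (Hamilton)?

Hamilton

Jefferson: Oakdale 0, Rivermont 6, Pinehurst 4, Claybrook 1, Stonebridge 15.
Hamilton: Oakdale 0, Rivermont 6, Pinehurst 4, Claybrook 2, Stonebridge 14.
Claybrook gets 1 under Jefferson and 2 under Hamilton.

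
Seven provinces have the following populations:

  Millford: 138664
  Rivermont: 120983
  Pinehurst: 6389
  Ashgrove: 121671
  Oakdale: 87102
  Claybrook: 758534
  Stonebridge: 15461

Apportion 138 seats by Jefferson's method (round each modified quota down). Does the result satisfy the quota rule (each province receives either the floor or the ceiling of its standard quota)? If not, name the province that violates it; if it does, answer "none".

Standard quotas: Millford 15.323, Rivermont 13.369, Pinehurst 0.706, Ashgrove 13.445, Oakdale 9.625, Claybrook 83.822, Stonebridge 1.709.
Jefferson allocation: Millford 15, Rivermont 13, Pinehurst 0, Ashgrove 13, Oakdale 9, Claybrook 87, Stonebridge 1.
Claybrook has quota 83.822 (lower 83, upper 84) but receives 87 — outside the quota interval.

Claybrook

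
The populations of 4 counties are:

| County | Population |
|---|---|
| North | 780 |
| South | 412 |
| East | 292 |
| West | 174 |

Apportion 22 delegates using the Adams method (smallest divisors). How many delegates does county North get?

Standard divisor 1658/22 ≈ 75.364; standard quotas: North 10.350, South 5.467, East 3.875, West 2.309.
Rounding up gives 11, 6, 4, 3 = 24 seats, so the divisor must be adjusted.
With modified divisor 85: modified quotas North 9.176, South 4.847, East 3.435, West 2.047.
Rounding up: North 10, South 5, East 4, West 3 (total 22).
North receives 10.

10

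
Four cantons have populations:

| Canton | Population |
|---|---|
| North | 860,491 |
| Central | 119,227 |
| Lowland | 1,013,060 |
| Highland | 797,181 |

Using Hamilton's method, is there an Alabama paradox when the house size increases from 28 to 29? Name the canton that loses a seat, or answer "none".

At 28 seats: North 9, Central 1, Lowland 10, Highland 8.
At 29 seats: North 9, Central 1, Lowland 11, Highland 8.
No canton's allocation decreased.

none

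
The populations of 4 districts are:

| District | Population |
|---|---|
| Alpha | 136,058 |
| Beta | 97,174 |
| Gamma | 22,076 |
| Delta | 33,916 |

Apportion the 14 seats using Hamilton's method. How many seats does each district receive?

Alpha=6, Beta=5, Gamma=1, Delta=2

The standard divisor is 289224/14 ≈ 20658.857.
Standard quotas: Alpha 6.5859, Beta 4.7037, Gamma 1.0686, Delta 1.6417.
Lower quotas: Alpha 6, Beta 4, Gamma 1, Delta 1 (sum 12, leaving 2 seats).
Remainders in descending order: Beta 0.7037, Delta 0.6417, Alpha 0.5859, Gamma 0.0686.
The surplus seats go to Beta, Delta.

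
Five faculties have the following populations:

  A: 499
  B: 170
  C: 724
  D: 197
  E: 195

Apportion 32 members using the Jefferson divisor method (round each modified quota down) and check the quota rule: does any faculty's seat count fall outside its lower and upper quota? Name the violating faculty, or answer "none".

C

Standard quotas: A 8.946, B 3.048, C 12.979, D 3.532, E 3.496.
Jefferson allocation: A 9, B 3, C 14, D 3, E 3.
C has quota 12.979 (lower 12, upper 13) but receives 14 — outside the quota interval.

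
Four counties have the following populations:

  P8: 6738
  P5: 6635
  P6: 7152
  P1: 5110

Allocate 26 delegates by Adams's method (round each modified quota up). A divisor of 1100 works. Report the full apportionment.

With modified divisor 1100: modified quotas P8 6.125, P5 6.032, P6 6.502, P1 4.645.
Rounding up: P8 7, P5 7, P6 7, P1 5 (total 26).

P8 7, P5 7, P6 7, P1 5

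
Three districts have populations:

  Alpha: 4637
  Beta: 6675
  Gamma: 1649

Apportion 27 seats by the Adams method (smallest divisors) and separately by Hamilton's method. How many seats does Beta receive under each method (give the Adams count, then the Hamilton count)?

13 and 14

Adams: Alpha 10, Beta 13, Gamma 4.
Hamilton: Alpha 10, Beta 14, Gamma 3.
Beta gets 13 under Adams and 14 under Hamilton.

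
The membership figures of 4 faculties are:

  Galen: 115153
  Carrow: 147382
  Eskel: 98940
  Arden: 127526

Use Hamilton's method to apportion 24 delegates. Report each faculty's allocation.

The standard divisor is 489001/24 ≈ 20375.042.
Standard quotas: Galen 5.6517, Carrow 7.2335, Eskel 4.8559, Arden 6.2589.
Lower quotas: Galen 5, Carrow 7, Eskel 4, Arden 6 (sum 22, leaving 2 seats).
Remainders in descending order: Eskel 0.8559, Galen 0.6517, Arden 0.2589, Carrow 0.2335.
The surplus seats go to Eskel, Galen.

Galen 6, Carrow 7, Eskel 5, Arden 6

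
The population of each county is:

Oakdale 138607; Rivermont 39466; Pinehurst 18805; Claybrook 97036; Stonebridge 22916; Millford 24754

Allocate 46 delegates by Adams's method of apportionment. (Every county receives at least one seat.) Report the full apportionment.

Standard divisor 341584/46 ≈ 7425.739; standard quotas: Oakdale 18.666, Rivermont 5.315, Pinehurst 2.532, Claybrook 13.068, Stonebridge 3.086, Millford 3.334.
Rounding up gives 19, 6, 3, 14, 4, 4 = 50 seats, so the divisor must be adjusted.
With modified divisor 8000: modified quotas Oakdale 17.326, Rivermont 4.933, Pinehurst 2.351, Claybrook 12.130, Stonebridge 2.865, Millford 3.094.
Rounding up: Oakdale 18, Rivermont 5, Pinehurst 3, Claybrook 13, Stonebridge 3, Millford 4 (total 46).

Oakdale 18, Rivermont 5, Pinehurst 3, Claybrook 13, Stonebridge 3, Millford 4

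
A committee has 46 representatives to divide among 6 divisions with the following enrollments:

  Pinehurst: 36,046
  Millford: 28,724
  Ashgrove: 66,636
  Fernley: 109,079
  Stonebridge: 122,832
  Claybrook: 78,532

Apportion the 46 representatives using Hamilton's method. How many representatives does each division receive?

The standard divisor is 441849/46 ≈ 9605.413.
Standard quotas: Pinehurst 3.7527, Millford 2.9904, Ashgrove 6.9373, Fernley 11.3560, Stonebridge 12.7878, Claybrook 8.1758.
Lower quotas: Pinehurst 3, Millford 2, Ashgrove 6, Fernley 11, Stonebridge 12, Claybrook 8 (sum 42, leaving 4 seats).
Remainders in descending order: Millford 0.9904, Ashgrove 0.9373, Stonebridge 0.7878, Pinehurst 0.7527, Fernley 0.3560, Claybrook 0.1758.
The surplus seats go to Millford, Ashgrove, Stonebridge, Pinehurst.

Pinehurst 4; Millford 3; Ashgrove 7; Fernley 11; Stonebridge 13; Claybrook 8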